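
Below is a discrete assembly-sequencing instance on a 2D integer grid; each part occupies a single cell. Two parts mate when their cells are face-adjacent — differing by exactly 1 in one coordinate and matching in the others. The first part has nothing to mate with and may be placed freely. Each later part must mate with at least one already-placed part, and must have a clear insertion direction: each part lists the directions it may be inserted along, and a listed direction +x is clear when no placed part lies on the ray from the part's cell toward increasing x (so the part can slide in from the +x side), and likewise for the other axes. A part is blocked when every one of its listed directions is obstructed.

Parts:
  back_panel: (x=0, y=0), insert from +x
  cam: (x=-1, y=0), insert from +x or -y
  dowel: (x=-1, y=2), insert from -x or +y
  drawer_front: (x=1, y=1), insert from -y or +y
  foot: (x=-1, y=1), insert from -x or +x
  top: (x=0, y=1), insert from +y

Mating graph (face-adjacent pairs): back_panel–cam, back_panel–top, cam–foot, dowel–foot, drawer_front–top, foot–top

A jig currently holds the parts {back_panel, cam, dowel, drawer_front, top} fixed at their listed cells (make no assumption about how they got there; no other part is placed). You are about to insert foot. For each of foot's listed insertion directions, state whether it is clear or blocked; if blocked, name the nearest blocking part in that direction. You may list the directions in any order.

-x: ray from foot(-1, 1) has no placed part ⇒ clear
+x: nearest on ray is top@(0, 1) ⇒ blocked

+x: blocked by top; -x: clear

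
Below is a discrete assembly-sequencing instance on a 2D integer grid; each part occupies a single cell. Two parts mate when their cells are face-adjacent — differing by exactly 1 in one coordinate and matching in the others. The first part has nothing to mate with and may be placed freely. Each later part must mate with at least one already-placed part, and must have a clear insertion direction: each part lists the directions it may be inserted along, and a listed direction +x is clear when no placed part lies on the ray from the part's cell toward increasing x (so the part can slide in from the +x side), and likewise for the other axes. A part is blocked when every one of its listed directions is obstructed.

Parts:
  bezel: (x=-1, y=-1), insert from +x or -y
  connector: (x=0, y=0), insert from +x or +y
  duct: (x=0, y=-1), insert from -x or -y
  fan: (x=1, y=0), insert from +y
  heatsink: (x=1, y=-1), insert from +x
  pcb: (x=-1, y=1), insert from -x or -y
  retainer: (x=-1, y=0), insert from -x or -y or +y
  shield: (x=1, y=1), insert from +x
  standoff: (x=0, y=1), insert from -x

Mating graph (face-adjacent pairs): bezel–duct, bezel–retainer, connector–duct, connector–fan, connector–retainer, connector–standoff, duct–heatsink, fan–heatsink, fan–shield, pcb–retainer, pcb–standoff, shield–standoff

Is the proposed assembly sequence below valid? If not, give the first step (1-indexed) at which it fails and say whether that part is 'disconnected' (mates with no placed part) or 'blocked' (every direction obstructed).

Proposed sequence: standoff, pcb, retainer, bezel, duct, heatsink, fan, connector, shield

1. standoff@(0, 1) [-x clear] — {standoff}
2. pcb@(-1, 1) [-x clear] — {pcb, standoff}
3. retainer@(-1, 0) [-x clear] — {pcb, retainer, standoff}
4. bezel@(-1, -1) [+x clear] — {bezel, pcb, retainer, standoff}
5. duct@(0, -1) [-y clear] — {bezel, duct, pcb, retainer, standoff}
6. heatsink@(1, -1) [+x clear] — {bezel, duct, heatsink, pcb, retainer, standoff}
7. fan@(1, 0) [+y clear] — {bezel, duct, fan, heatsink, pcb, retainer, standoff}
8. connector@(0, 0) — +x/+y all obstructed ⇒ blocked

Invalid at step 8 (blocked)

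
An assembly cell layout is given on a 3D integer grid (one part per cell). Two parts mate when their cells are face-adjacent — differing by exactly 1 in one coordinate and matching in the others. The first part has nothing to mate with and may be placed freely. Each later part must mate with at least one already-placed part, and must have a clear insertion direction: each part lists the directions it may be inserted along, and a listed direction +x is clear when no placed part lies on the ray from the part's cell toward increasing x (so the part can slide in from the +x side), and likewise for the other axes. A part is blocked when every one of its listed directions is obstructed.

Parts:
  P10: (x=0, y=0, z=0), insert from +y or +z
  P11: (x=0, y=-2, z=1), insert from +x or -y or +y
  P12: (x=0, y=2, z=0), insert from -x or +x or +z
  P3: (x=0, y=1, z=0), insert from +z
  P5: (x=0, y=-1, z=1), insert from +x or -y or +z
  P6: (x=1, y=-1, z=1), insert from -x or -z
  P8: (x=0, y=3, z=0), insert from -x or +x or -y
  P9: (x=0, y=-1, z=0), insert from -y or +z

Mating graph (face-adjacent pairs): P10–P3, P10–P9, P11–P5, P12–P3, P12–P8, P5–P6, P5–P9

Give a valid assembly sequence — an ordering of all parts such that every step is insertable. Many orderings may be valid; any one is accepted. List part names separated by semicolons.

1. P8@(0, 3, 0) [-x clear] — {P8}
2. P12@(0, 2, 0) [-x clear] — {P12, P8}
3. P3@(0, 1, 0) [+z clear] — {P12, P3, P8}
4. P10@(0, 0, 0) [+z clear] — {P10, P12, P3, P8}
5. P9@(0, -1, 0) [-y clear] — {P10, P12, P3, P8, P9}
6. P5@(0, -1, 1) [+x clear] — {P10, P12, P3, P5, P8, P9}
7. P6@(1, -1, 1) [-z clear] — {P10, P12, P3, P5, P6, P8, P9}
8. P11@(0, -2, 1) [+x clear] — {P10, P11, P12, P3, P5, P6, P8, P9}

P8; P12; P3; P10; P9; P5; P6; P11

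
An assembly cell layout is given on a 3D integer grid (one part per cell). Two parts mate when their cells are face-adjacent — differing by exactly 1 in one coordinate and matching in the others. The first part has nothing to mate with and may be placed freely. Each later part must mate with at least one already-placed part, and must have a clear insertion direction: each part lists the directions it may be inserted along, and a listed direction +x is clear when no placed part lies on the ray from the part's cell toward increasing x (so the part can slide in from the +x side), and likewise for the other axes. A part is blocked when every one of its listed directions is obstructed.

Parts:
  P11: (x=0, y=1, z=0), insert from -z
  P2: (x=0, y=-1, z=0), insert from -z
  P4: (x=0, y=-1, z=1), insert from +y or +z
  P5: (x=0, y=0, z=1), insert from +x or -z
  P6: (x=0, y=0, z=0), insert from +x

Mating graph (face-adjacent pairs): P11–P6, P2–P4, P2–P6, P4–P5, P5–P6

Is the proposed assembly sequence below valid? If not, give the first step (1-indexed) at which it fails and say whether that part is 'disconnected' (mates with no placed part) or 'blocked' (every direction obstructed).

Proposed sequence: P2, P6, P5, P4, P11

1. P2@(0, -1, 0) [-z clear] — {P2}
2. P6@(0, 0, 0) [+x clear] — {P2, P6}
3. P5@(0, 0, 1) [+x clear] — {P2, P5, P6}
4. P4@(0, -1, 1) [+z clear] — {P2, P4, P5, P6}
5. P11@(0, 1, 0) [-z clear] — {P11, P2, P4, P5, P6}

Valid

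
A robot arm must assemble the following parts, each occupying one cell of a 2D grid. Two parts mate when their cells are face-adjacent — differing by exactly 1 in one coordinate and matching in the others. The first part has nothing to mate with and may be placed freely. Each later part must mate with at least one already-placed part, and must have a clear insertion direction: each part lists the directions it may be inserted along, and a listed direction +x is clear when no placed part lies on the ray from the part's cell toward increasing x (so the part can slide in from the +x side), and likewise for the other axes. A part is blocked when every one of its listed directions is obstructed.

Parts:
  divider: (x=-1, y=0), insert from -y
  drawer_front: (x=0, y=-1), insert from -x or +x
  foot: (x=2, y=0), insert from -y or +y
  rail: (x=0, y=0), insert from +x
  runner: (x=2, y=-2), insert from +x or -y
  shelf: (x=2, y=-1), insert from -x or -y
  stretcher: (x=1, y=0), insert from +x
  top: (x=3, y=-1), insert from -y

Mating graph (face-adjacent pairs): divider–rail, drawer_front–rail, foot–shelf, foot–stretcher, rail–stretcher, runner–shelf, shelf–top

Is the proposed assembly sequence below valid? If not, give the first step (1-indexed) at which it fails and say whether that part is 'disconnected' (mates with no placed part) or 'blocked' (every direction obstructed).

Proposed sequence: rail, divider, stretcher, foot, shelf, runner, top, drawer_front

Valid

1. rail@(0, 0) [+x clear] — {rail}
2. divider@(-1, 0) [-y clear] — {divider, rail}
3. stretcher@(1, 0) [+x clear] — {divider, rail, stretcher}
4. foot@(2, 0) [-y clear] — {divider, foot, rail, stretcher}
5. shelf@(2, -1) [-x clear] — {divider, foot, rail, shelf, stretcher}
6. runner@(2, -2) [+x clear] — {divider, foot, rail, runner, shelf, stretcher}
7. top@(3, -1) [-y clear] — {divider, foot, rail, runner, shelf, stretcher, top}
8. drawer_front@(0, -1) [-x clear] — {divider, drawer_front, foot, rail, runner, shelf, stretcher, top}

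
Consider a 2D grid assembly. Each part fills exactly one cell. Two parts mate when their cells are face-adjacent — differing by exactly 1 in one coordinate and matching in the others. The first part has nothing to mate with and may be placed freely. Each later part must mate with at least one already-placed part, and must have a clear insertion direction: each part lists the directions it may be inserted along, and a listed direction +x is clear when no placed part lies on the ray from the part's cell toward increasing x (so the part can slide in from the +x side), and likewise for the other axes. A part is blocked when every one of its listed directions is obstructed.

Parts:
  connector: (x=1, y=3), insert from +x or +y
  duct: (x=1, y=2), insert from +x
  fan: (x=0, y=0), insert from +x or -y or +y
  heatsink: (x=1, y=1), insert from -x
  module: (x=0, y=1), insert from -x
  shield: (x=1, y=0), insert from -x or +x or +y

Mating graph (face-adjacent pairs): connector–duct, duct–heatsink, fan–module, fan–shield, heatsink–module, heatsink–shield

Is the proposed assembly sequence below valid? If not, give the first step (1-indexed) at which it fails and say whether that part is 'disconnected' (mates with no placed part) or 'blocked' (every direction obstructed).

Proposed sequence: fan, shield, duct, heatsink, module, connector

1. fan@(0, 0) [+x clear] — {fan}
2. shield@(1, 0) [+x clear] — {fan, shield}
3. duct@(1, 2) — no placed neighbour ⇒ disconnected

Invalid at step 3 (disconnected)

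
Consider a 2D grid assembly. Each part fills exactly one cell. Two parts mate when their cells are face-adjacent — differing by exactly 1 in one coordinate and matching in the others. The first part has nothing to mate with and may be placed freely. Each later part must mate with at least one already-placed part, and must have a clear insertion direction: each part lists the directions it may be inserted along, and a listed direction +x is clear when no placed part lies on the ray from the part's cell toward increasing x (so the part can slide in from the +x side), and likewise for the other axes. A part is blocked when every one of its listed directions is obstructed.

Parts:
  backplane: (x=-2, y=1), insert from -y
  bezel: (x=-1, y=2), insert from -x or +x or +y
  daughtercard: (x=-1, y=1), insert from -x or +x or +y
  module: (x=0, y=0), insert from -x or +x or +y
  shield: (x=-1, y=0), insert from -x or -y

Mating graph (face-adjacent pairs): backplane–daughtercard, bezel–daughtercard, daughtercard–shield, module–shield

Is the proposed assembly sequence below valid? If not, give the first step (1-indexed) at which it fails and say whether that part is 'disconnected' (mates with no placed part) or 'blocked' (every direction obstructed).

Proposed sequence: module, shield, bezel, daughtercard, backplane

Invalid at step 3 (disconnected)

1. module@(0, 0) [-x clear] — {module}
2. shield@(-1, 0) [-x clear] — {module, shield}
3. bezel@(-1, 2) — no placed neighbour ⇒ disconnected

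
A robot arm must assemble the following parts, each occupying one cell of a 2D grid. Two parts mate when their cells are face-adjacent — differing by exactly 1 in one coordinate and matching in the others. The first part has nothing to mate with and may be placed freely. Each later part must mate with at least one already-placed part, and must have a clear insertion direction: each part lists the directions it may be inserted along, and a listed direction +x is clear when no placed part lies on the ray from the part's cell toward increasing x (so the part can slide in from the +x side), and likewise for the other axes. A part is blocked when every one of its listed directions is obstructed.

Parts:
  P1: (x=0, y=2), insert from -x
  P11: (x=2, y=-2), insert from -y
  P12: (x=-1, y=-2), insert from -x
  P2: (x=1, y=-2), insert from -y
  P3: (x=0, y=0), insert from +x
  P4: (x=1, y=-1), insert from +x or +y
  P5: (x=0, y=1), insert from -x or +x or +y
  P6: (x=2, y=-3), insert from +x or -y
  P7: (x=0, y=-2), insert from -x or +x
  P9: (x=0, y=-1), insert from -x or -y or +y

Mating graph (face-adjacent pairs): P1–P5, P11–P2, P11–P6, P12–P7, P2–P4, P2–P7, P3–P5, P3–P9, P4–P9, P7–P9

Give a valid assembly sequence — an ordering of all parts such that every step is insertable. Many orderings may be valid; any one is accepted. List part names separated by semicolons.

P1; P5; P3; P9; P7; P2; P11; P6; P12; P4

1. P1@(0, 2) [-x clear] — {P1}
2. P5@(0, 1) [-x clear] — {P1, P5}
3. P3@(0, 0) [+x clear] — {P1, P3, P5}
4. P9@(0, -1) [-x clear] — {P1, P3, P5, P9}
5. P7@(0, -2) [-x clear] — {P1, P3, P5, P7, P9}
6. P2@(1, -2) [-y clear] — {P1, P2, P3, P5, P7, P9}
7. P11@(2, -2) [-y clear] — {P1, P11, P2, P3, P5, P7, P9}
8. P6@(2, -3) [+x clear] — {P1, P11, P2, P3, P5, P6, P7, P9}
9. P12@(-1, -2) [-x clear] — {P1, P11, P12, P2, P3, P5, P6, P7, P9}
10. P4@(1, -1) [+x clear] — {P1, P11, P12, P2, P3, P4, P5, P6, P7, P9}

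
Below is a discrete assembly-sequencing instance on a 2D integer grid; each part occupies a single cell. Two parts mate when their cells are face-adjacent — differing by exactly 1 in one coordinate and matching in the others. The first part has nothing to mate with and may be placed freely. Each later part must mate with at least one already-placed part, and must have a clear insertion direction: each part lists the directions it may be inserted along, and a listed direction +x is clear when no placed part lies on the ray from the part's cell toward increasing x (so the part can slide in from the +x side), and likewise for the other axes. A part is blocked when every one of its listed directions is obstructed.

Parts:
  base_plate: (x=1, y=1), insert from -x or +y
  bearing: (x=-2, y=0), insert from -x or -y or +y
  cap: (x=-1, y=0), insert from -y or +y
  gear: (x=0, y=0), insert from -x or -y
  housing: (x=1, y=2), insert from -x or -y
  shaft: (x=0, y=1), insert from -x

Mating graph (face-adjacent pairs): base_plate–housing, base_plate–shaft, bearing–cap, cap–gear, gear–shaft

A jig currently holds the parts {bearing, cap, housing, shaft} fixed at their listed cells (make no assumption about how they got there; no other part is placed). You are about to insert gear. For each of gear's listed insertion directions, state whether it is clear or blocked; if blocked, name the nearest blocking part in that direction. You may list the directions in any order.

-x: nearest on ray is cap@(-1, 0) ⇒ blocked
-y: ray from gear(0, 0) has no placed part ⇒ clear

-x: blocked by cap; -y: clear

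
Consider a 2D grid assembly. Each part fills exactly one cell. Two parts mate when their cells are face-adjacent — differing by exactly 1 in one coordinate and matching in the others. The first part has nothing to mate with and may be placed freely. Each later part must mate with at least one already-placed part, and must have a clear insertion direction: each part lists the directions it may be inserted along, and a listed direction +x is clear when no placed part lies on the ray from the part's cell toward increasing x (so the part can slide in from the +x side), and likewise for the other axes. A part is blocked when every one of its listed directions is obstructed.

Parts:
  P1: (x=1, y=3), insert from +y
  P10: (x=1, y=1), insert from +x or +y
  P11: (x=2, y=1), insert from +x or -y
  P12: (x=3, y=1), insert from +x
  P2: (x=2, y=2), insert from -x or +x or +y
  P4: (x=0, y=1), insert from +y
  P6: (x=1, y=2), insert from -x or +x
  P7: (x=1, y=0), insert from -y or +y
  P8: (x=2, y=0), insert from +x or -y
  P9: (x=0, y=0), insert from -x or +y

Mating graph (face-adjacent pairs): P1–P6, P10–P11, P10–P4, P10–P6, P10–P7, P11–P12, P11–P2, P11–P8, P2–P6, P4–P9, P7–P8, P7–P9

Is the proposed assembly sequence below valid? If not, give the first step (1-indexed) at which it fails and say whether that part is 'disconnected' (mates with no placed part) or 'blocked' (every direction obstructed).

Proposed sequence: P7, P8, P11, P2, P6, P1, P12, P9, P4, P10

Invalid at step 10 (blocked)

1. P7@(1, 0) [-y clear] — {P7}
2. P8@(2, 0) [+x clear] — {P7, P8}
3. P11@(2, 1) [+x clear] — {P11, P7, P8}
4. P2@(2, 2) [-x clear] — {P11, P2, P7, P8}
5. P6@(1, 2) [-x clear] — {P11, P2, P6, P7, P8}
6. P1@(1, 3) [+y clear] — {P1, P11, P2, P6, P7, P8}
7. P12@(3, 1) [+x clear] — {P1, P11, P12, P2, P6, P7, P8}
8. P9@(0, 0) [-x clear] — {P1, P11, P12, P2, P6, P7, P8, P9}
9. P4@(0, 1) [+y clear] — {P1, P11, P12, P2, P4, P6, P7, P8, P9}
10. P10@(1, 1) — +x/+y all obstructed ⇒ blocked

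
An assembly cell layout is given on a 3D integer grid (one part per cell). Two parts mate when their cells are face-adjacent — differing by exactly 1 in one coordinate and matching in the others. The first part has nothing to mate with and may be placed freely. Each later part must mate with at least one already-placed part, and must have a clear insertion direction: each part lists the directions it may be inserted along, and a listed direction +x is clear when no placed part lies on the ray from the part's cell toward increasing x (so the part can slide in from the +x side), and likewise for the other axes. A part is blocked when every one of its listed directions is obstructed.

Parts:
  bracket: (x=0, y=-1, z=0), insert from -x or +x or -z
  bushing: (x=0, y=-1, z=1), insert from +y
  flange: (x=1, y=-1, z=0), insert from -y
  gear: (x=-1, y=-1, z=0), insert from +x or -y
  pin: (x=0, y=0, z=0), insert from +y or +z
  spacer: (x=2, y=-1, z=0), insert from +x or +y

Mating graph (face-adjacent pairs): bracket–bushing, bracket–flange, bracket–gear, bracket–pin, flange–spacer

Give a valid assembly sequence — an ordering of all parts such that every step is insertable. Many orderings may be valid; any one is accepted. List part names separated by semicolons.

spacer; flange; bracket; bushing; gear; pin

1. spacer@(2, -1, 0) [+x clear] — {spacer}
2. flange@(1, -1, 0) [-y clear] — {flange, spacer}
3. bracket@(0, -1, 0) [-x clear] — {bracket, flange, spacer}
4. bushing@(0, -1, 1) [+y clear] — {bracket, bushing, flange, spacer}
5. gear@(-1, -1, 0) [-y clear] — {bracket, bushing, flange, gear, spacer}
6. pin@(0, 0, 0) [+y clear] — {bracket, bushing, flange, gear, pin, spacer}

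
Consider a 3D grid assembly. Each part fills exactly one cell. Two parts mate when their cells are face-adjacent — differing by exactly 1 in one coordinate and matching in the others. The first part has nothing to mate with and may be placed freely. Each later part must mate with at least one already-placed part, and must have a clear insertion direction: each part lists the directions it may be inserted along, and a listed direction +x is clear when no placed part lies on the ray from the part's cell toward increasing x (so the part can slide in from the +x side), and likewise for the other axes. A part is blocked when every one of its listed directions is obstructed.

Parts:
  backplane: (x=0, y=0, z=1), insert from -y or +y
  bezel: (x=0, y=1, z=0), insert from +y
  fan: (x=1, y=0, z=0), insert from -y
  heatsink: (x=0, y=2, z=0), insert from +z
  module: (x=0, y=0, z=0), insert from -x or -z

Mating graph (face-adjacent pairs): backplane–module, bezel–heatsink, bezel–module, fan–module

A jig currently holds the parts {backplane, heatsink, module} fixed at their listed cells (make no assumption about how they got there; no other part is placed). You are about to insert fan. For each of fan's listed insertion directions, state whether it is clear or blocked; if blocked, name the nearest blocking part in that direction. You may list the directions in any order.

-y: clear

-y: ray from fan(1, 0, 0) has no placed part ⇒ clear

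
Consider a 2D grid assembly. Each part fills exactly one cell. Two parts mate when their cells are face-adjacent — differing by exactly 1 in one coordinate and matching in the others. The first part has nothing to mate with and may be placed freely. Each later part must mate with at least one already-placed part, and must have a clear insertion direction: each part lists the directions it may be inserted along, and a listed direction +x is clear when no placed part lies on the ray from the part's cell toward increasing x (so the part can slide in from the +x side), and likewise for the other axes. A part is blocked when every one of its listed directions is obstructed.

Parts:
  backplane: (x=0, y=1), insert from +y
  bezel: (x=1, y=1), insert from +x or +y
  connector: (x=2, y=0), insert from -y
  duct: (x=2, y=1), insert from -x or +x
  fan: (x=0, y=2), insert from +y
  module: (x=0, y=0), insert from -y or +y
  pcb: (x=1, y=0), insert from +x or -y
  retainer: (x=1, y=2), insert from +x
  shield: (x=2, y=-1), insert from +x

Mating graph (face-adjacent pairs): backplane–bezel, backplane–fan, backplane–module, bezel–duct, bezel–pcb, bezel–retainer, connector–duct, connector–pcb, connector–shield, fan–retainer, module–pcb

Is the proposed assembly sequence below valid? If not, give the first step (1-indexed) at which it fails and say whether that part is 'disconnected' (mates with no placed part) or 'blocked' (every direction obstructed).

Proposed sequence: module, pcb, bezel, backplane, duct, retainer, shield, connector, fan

1. module@(0, 0) [-y clear] — {module}
2. pcb@(1, 0) [+x clear] — {module, pcb}
3. bezel@(1, 1) [+x clear] — {bezel, module, pcb}
4. backplane@(0, 1) [+y clear] — {backplane, bezel, module, pcb}
5. duct@(2, 1) [+x clear] — {backplane, bezel, duct, module, pcb}
6. retainer@(1, 2) [+x clear] — {backplane, bezel, duct, module, pcb, retainer}
7. shield@(2, -1) — no placed neighbour ⇒ disconnected

Invalid at step 7 (disconnected)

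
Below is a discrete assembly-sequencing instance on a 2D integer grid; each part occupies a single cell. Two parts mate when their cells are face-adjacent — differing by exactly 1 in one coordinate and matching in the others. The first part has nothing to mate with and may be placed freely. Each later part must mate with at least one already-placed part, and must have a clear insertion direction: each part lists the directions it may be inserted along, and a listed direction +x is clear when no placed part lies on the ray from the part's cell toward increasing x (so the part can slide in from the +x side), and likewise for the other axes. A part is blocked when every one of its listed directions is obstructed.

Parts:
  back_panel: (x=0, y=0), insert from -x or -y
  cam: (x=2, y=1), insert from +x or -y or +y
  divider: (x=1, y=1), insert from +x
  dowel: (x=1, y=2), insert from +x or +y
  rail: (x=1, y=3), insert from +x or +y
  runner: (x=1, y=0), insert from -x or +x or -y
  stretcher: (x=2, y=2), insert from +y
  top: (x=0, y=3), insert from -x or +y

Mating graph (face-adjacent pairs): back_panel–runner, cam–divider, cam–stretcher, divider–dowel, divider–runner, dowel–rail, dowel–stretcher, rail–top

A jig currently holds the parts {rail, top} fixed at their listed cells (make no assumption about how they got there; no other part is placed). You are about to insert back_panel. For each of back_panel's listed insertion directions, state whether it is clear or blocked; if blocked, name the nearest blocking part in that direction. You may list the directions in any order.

-x: clear; -y: clear

-x: ray from back_panel(0, 0) has no placed part ⇒ clear
-y: ray from back_panel(0, 0) has no placed part ⇒ clear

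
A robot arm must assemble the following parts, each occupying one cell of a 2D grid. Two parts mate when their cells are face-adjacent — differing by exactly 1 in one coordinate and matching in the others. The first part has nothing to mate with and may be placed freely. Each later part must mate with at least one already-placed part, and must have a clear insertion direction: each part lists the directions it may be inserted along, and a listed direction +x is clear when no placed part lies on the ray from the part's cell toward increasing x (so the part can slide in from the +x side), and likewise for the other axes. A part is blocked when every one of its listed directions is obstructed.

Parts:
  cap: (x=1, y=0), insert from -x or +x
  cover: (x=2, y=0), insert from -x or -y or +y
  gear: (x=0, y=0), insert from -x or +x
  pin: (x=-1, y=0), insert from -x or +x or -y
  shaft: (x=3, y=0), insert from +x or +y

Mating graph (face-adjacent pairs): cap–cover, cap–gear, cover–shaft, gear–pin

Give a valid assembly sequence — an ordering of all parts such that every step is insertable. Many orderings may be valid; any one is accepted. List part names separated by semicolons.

pin; gear; cap; cover; shaft

1. pin@(-1, 0) [-x clear] — {pin}
2. gear@(0, 0) [+x clear] — {gear, pin}
3. cap@(1, 0) [+x clear] — {cap, gear, pin}
4. cover@(2, 0) [-y clear] — {cap, cover, gear, pin}
5. shaft@(3, 0) [+x clear] — {cap, cover, gear, pin, shaft}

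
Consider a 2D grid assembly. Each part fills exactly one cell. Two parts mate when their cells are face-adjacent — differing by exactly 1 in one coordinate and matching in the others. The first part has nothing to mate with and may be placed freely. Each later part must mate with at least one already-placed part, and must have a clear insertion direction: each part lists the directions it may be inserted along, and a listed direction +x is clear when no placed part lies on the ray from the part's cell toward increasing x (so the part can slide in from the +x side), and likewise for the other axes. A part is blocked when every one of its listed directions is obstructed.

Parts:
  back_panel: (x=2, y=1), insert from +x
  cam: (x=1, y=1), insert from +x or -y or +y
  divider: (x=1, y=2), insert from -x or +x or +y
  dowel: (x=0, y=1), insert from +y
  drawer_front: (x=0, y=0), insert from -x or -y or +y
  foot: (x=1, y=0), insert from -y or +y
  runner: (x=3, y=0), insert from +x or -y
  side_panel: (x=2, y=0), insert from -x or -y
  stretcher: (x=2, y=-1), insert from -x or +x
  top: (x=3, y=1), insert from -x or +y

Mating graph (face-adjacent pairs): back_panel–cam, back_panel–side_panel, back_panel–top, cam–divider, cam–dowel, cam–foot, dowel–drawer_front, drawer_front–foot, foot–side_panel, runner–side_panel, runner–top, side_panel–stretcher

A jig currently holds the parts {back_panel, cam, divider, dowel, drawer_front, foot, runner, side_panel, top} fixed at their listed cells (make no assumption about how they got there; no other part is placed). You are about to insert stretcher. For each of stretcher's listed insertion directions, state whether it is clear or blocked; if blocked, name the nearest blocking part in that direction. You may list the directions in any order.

+x: clear; -x: clear

-x: ray from stretcher(2, -1) has no placed part ⇒ clear
+x: ray from stretcher(2, -1) has no placed part ⇒ clear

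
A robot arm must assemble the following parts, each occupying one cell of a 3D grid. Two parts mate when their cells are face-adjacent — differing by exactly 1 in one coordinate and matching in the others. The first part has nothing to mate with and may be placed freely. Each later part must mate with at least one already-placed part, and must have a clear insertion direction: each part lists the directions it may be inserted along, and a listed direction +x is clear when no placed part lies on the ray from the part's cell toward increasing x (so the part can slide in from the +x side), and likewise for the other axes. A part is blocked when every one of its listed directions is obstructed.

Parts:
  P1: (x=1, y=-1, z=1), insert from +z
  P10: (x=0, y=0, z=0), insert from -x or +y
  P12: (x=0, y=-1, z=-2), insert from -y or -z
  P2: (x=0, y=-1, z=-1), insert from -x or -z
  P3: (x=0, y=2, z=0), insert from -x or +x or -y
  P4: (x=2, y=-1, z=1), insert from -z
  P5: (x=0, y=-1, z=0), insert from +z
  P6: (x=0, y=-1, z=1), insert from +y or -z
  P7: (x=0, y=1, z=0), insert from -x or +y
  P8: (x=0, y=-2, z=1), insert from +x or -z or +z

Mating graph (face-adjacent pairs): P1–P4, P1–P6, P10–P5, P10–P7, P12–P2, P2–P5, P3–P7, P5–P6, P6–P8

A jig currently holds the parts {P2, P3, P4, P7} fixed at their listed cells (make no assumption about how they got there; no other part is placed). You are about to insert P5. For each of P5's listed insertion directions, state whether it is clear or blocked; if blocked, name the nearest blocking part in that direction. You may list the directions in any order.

+z: clear

+z: ray from P5(0, -1, 0) has no placed part ⇒ clear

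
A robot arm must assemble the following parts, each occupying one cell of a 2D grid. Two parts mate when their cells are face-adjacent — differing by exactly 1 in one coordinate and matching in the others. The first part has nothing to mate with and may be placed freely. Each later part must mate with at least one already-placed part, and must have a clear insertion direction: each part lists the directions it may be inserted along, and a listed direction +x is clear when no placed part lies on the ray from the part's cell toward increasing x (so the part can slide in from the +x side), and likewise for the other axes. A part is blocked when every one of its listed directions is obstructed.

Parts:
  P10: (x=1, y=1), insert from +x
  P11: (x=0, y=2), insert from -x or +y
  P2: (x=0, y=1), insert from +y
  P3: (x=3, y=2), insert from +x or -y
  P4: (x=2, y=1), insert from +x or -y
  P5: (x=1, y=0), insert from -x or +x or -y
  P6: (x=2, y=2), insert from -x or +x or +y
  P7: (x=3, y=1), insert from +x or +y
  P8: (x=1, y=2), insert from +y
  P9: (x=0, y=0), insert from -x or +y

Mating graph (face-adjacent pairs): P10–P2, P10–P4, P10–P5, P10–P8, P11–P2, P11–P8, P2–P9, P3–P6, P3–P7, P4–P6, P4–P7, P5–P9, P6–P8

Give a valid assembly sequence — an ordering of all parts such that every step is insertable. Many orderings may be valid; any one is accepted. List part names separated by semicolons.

1. P8@(1, 2) [+y clear] — {P8}
2. P6@(2, 2) [+x clear] — {P6, P8}
3. P3@(3, 2) [+x clear] — {P3, P6, P8}
4. P10@(1, 1) [+x clear] — {P10, P3, P6, P8}
5. P7@(3, 1) [+x clear] — {P10, P3, P6, P7, P8}
6. P5@(1, 0) [-x clear] — {P10, P3, P5, P6, P7, P8}
7. P9@(0, 0) [-x clear] — {P10, P3, P5, P6, P7, P8, P9}
8. P2@(0, 1) [+y clear] — {P10, P2, P3, P5, P6, P7, P8, P9}
9. P11@(0, 2) [-x clear] — {P10, P11, P2, P3, P5, P6, P7, P8, P9}
10. P4@(2, 1) [-y clear] — {P10, P11, P2, P3, P4, P5, P6, P7, P8, P9}

P8; P6; P3; P10; P7; P5; P9; P2; P11; P4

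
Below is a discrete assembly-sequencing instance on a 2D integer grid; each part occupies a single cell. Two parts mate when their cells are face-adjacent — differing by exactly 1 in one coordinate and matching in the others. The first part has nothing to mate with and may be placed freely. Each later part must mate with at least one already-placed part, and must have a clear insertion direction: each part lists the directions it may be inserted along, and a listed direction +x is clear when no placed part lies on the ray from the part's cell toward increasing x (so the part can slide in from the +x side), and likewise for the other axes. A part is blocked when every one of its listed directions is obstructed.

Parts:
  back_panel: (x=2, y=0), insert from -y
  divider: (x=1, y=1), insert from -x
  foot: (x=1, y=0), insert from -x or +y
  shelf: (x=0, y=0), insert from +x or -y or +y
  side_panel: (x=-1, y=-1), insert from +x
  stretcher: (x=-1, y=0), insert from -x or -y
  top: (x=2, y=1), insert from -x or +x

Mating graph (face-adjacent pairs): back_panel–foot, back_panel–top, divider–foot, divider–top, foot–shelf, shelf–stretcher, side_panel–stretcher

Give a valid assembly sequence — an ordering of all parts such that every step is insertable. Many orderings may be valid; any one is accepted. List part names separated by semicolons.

divider; top; back_panel; foot; shelf; stretcher; side_panel

1. divider@(1, 1) [-x clear] — {divider}
2. top@(2, 1) [+x clear] — {divider, top}
3. back_panel@(2, 0) [-y clear] — {back_panel, divider, top}
4. foot@(1, 0) [-x clear] — {back_panel, divider, foot, top}
5. shelf@(0, 0) [-y clear] — {back_panel, divider, foot, shelf, top}
6. stretcher@(-1, 0) [-x clear] — {back_panel, divider, foot, shelf, stretcher, top}
7. side_panel@(-1, -1) [+x clear] — {back_panel, divider, foot, shelf, side_panel, stretcher, top}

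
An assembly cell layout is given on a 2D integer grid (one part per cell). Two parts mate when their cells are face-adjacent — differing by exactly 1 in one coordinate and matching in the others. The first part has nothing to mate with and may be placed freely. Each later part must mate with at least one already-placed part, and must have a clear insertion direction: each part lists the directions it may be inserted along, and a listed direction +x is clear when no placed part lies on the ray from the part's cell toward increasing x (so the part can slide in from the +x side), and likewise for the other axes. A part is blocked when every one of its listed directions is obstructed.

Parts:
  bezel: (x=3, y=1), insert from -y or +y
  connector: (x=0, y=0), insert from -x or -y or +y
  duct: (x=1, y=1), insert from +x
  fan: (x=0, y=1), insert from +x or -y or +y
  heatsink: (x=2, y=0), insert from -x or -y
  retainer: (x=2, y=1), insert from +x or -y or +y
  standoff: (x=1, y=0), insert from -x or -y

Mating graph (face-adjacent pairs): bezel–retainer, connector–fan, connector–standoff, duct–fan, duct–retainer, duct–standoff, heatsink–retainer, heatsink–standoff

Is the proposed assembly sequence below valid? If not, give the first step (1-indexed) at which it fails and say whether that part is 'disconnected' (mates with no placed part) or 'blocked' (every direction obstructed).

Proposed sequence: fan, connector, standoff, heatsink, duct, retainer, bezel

Valid

1. fan@(0, 1) [+x clear] — {fan}
2. connector@(0, 0) [-x clear] — {connector, fan}
3. standoff@(1, 0) [-y clear] — {connector, fan, standoff}
4. heatsink@(2, 0) [-y clear] — {connector, fan, heatsink, standoff}
5. duct@(1, 1) [+x clear] — {connector, duct, fan, heatsink, standoff}
6. retainer@(2, 1) [+x clear] — {connector, duct, fan, heatsink, retainer, standoff}
7. bezel@(3, 1) [-y clear] — {bezel, connector, duct, fan, heatsink, retainer, standoff}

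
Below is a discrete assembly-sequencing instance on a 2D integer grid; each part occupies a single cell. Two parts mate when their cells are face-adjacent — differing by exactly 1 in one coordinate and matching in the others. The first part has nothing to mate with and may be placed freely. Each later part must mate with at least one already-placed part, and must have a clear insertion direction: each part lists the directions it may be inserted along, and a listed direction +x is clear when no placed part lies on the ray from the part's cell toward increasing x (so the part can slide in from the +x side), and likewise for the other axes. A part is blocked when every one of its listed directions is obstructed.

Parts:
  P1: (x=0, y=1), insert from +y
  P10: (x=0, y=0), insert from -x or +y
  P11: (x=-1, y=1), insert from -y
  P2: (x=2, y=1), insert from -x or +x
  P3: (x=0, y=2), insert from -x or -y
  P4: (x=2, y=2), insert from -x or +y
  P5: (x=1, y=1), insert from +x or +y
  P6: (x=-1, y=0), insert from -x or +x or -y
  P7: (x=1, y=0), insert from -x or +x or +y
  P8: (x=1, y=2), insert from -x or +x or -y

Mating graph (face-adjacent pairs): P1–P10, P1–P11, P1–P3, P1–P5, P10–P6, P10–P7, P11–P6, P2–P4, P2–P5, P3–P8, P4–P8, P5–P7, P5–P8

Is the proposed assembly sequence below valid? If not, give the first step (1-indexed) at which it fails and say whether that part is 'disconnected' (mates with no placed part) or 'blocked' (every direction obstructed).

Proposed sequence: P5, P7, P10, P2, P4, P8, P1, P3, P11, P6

Valid

1. P5@(1, 1) [+x clear] — {P5}
2. P7@(1, 0) [-x clear] — {P5, P7}
3. P10@(0, 0) [-x clear] — {P10, P5, P7}
4. P2@(2, 1) [+x clear] — {P10, P2, P5, P7}
5. P4@(2, 2) [-x clear] — {P10, P2, P4, P5, P7}
6. P8@(1, 2) [-x clear] — {P10, P2, P4, P5, P7, P8}
7. P1@(0, 1) [+y clear] — {P1, P10, P2, P4, P5, P7, P8}
8. P3@(0, 2) [-x clear] — {P1, P10, P2, P3, P4, P5, P7, P8}
9. P11@(-1, 1) [-y clear] — {P1, P10, P11, P2, P3, P4, P5, P7, P8}
10. P6@(-1, 0) [-x clear] — {P1, P10, P11, P2, P3, P4, P5, P6, P7, P8}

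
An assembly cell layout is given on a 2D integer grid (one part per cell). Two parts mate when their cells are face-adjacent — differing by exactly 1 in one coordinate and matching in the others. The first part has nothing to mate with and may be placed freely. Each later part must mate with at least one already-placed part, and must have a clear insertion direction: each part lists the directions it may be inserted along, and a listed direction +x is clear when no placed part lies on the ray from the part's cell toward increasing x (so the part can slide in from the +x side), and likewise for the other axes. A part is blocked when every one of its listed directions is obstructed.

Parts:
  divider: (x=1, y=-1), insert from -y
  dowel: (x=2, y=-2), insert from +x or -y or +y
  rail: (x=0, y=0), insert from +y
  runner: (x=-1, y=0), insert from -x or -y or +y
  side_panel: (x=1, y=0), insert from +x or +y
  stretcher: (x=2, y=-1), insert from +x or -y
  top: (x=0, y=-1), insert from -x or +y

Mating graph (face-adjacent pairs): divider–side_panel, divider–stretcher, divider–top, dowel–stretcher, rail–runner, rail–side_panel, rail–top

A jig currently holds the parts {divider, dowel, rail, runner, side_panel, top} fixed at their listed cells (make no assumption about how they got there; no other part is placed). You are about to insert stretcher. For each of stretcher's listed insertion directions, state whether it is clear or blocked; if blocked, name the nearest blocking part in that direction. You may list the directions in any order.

+x: clear; -y: blocked by dowel

+x: ray from stretcher(2, -1) has no placed part ⇒ clear
-y: nearest on ray is dowel@(2, -2) ⇒ blocked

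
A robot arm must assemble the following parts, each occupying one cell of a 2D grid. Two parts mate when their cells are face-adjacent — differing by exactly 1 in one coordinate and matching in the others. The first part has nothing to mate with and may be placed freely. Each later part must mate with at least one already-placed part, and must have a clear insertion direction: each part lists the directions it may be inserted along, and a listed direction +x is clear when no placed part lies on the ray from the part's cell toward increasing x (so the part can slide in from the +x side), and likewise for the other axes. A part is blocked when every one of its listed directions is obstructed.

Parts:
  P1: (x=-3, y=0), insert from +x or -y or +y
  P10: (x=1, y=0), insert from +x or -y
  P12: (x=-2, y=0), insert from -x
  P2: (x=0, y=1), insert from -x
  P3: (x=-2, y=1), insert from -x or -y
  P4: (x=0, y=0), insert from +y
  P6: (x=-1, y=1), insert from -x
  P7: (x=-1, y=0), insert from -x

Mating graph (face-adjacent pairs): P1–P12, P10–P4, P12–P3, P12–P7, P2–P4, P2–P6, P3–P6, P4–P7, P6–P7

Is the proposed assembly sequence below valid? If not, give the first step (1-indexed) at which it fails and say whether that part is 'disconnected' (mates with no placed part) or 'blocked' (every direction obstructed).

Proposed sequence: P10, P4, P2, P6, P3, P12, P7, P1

1. P10@(1, 0) [+x clear] — {P10}
2. P4@(0, 0) [+y clear] — {P10, P4}
3. P2@(0, 1) [-x clear] — {P10, P2, P4}
4. P6@(-1, 1) [-x clear] — {P10, P2, P4, P6}
5. P3@(-2, 1) [-x clear] — {P10, P2, P3, P4, P6}
6. P12@(-2, 0) [-x clear] — {P10, P12, P2, P3, P4, P6}
7. P7@(-1, 0) — -x all obstructed ⇒ blocked

Invalid at step 7 (blocked)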